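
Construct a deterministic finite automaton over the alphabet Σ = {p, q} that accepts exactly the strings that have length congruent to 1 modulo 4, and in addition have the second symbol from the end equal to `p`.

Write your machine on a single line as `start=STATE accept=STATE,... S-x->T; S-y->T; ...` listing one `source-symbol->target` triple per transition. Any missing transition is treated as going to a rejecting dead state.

start=S0; accept=S15,S16; S0-p->S1; S0-q->S2; S1-p->S3; S1-q->S4; S2-p->S5; S2-q->S6; S3-p->S7; S3-q->S8; S4-p->S9; S4-q->S10; S5-p->S7; S5-q->S8; S6-p->S9; S6-q->S10; S7-p->S11; S7-q->S12; S8-p->S13; S8-q->S14; S9-p->S11; S9-q->S12; S10-p->S13; S10-q->S14; S11-p->S15; S11-q->S16; S12-p->S17; S12-q->S18; S13-p->S15; S13-q->S16; S14-p->S17; S14-q->S18; S15-p->S3; S15-q->S4; S16-p->S5; S16-q->S6; S17-p->S3; S17-q->S4; S18-p->S5; S18-q->S6

Handle the two conditions separately and then intersect. One (4 states) tracks the input length modulo 4; the other (7 states) tracks the last 2 symbols read. Each combined state is a pair, one component from each; accept when both components accept.
With 19 states:
          p    q  
>  S0     S1   S2 
   S1     S3   S4 
   S2     S5   S6 
   S3     S7   S8 
   S4     S9  S10 
   S5     S7   S8 
   S6     S9  S10 
   S7    S11  S12 
   S8    S13  S14 
   S9    S11  S12 
   S10   S13  S14 
   S11   S15  S16 
   S12   S17  S18 
   S13   S15  S16 
   S14   S17  S18 
 * S15    S3   S4 
 * S16    S5   S6 
   S17    S3   S4 
   S18    S5   S6 
(> = start, * = accepting)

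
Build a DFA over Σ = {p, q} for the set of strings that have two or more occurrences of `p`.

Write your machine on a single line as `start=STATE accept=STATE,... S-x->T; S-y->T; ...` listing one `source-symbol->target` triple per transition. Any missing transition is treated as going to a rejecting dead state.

start=A; accept=C,D; A-p->B; A-q->A; B-p->C; B-q->B; C-p->D; C-q->C; D-p->D; D-q->D

Only the number of `p`s matters, and only up to 3. Make a chain A → B → C → D advanced by each `p` (with D absorbing); every other symbol self-loops. The accepting set is {C, D}.
       p  q 
>  A   B  A 
   B   C  B 
 * C   D  C 
 * D   D  D 
(> = start, * = accepting)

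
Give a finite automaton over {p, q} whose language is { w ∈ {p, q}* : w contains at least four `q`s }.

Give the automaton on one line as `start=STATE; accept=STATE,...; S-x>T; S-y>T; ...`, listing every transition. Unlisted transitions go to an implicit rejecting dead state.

Count `q`s, saturating at 5: states s0 through s4 mean 0 through 4 `q`s seen; s5 means more than 4. Each `q` increments (capped at s5); other symbols loop. Accept from {s4, s5}.
A 6-state machine:
        p   q  
>  s0   s0  s1 
   s1   s1  s2 
   s2   s2  s3 
   s3   s3  s4 
 * s4   s4  s5 
 * s5   s5  s5 
(> = start, * = accepting)

start=s0; accept=s4,s5; s0-p>s0; s0-q>s1; s1-p>s1; s1-q>s2; s2-p>s2; s2-q>s3; s3-p>s3; s3-q>s4; s4-p>s4; s4-q>s5; s5-p>s5; s5-q>s5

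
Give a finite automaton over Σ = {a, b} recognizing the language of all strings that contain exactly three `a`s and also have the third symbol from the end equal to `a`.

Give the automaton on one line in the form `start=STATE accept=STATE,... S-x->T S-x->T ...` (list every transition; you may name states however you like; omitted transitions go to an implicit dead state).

Build one automaton per condition and run them in lockstep. The first has 5 states tracking the count of `a`s, saturating at 4; the second has 15 states tracking the last 3 symbols read. A product state is a pair (one from each), accepting exactly when both do. Equivalent product states are then merged.
A 15-state machine:
          a    b  
>  s0     s1   s0 
   s1     s2   s3 
   s2     s4   s5 
   s3     s6   s3 
 * s4     s7   s8 
   s5     s9  s10 
   s6    s11   s5 
   s7     s7   s7 
 * s8     s7  s12 
 * s9     s7  s13 
   s10   s14  s10 
   s11    s7   s8 
 * s12    s7   s7 
   s13    s7  s12 
   s14    s7  s13 
(> = start, * = accepting)

start=s0 accept=s4,s8,s9,s12 s0-a->s1 s0-b->s0 s1-a->s2 s1-b->s3 s2-a->s4 s2-b->s5 s3-a->s6 s3-b->s3 s4-a->s7 s4-b->s8 s5-a->s9 s5-b->s10 s6-a->s11 s6-b->s5 s7-a->s7 s7-b->s7 s8-a->s7 s8-b->s12 s9-a->s7 s9-b->s13 s10-a->s14 s10-b->s10 s11-a->s7 s11-b->s8 s12-a->s7 s12-b->s7 s13-a->s7 s13-b->s12 s14-a->s7 s14-b->s13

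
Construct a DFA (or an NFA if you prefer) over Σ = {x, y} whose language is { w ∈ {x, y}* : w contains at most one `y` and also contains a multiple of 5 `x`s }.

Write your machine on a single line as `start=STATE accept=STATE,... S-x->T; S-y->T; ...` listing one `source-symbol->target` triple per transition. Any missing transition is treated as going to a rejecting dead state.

start=q0; accept=q0,q2; q0-x->q1; q0-y->q2; q1-x->q3; q1-y->q4; q2-x->q4; q2-y->q5; q3-x->q6; q3-y->q7; q4-x->q7; q4-y->q8; q5-x->q8; q5-y->q5; q6-x->q9; q6-y->q10; q7-x->q10; q7-y->q11; q8-x->q11; q8-y->q8; q9-x->q0; q9-y->q12; q10-x->q12; q10-y->q13; q11-x->q13; q11-y->q11; q12-x->q2; q12-y->q14; q13-x->q14; q13-y->q13; q14-x->q5; q14-y->q14

Handle the two conditions separately and then intersect. The first has 3 states tracking the count of `y`s, saturating at 2; the second has 5 states tracking the count of `x`s modulo 5. A product state is a pair (one from each), accepting exactly when both do.
With 15 states:
          x    y  
>* q0     q1   q2 
   q1     q3   q4 
 * q2     q4   q5 
   q3     q6   q7 
   q4     q7   q8 
   q5     q8   q5 
   q6     q9  q10 
   q7    q10  q11 
   q8    q11   q8 
   q9     q0  q12 
   q10   q12  q13 
   q11   q13  q11 
   q12    q2  q14 
   q13   q14  q13 
   q14    q5  q14 
(> = start, * = accepting)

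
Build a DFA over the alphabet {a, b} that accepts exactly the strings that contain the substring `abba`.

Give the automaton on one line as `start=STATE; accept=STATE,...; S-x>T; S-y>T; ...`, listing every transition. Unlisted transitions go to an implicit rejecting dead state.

Track how much of `abba` has been matched so far: state q0 is no progress, q4 is the absorbing accept state reached once `abba` has occurred. Intermediate states record partial matches; on a mismatch, fall back to the longest reusable overlap.
5 states suffice.
        a   b  
>  q0   q1  q0 
   q1   q1  q2 
   q2   q1  q3 
   q3   q4  q0 
 * q4   q4  q4 
(> = start, * = accepting)

start=q0; accept=q4; q0-a>q1; q0-b>q0; q1-a>q1; q1-b>q2; q2-a>q1; q2-b>q3; q3-a>q4; q3-b>q0; q4-a>q4; q4-b>q4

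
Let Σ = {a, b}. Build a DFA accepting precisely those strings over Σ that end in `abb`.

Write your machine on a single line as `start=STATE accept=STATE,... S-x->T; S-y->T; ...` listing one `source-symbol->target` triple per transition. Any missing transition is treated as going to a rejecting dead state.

start=s0; accept=s3; s0-a->s1; s0-b->s0; s1-a->s1; s1-b->s2; s2-a->s1; s2-b->s3; s3-a->s1; s3-b->s0

Remember how much of `abb` the current input suffix matches. State s0 means no match yet; s1 means the last symbol is `a`; s2 means the last 2 symbols are `ab`; s3 means the last 3 symbols are `abb`. Only s3 accepts. On a mismatch, fall back to the longest proper suffix that is still a prefix of `abb`.
        a   b  
>  s0   s1  s0 
   s1   s1  s2 
   s2   s1  s3 
 * s3   s1  s0 
(> = start, * = accepting)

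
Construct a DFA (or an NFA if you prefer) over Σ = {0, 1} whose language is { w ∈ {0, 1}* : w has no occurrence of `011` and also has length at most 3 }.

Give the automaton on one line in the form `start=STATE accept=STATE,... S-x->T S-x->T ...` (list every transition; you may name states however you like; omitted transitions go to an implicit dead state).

Run two small machines in parallel and take their product. One (4 states) tracks partial matches of the forbidden pattern `011`; the other (5 states) tracks the input length, saturating at 4. Each combined state is a pair, one component from each; accept when both components accept. Equivalent product states are then merged.
With 7 states:
        0   1  
>* S0   S1  S2 
 * S1   S3  S4 
 * S2   S3  S3 
 * S3   S5  S5 
 * S4   S5  S6 
 * S5   S6  S6 
   S6   S6  S6 
(> = start, * = accepting)

start=S0 accept=S0,S1,S2,S3,S4,S5 S0-0->S1 S0-1->S2 S1-0->S3 S1-1->S4 S2-0->S3 S2-1->S3 S3-0->S5 S3-1->S5 S4-0->S5 S4-1->S6 S5-0->S6 S5-1->S6 S6-0->S6 S6-1->S6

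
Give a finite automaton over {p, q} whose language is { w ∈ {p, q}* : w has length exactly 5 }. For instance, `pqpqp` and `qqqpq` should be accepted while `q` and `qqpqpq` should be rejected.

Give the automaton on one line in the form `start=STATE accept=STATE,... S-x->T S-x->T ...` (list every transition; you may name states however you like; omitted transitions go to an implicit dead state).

We only need to distinguish lengths 0, 1, …, 5, and '>5'. Chain A → B → C → D → E → F → G on every symbol, with G looping. Accepting states: {F}.
7 states suffice.
       p  q 
>  A   B  B 
   B   C  C 
   C   D  D 
   D   E  E 
   E   F  F 
 * F   G  G 
   G   G  G 
(> = start, * = accepting)

start=A accept=F A-p->B A-q->B B-p->C B-q->C C-p->D C-q->D D-p->E D-q->E E-p->F E-q->F F-p->G F-q->G G-p->G G-q->G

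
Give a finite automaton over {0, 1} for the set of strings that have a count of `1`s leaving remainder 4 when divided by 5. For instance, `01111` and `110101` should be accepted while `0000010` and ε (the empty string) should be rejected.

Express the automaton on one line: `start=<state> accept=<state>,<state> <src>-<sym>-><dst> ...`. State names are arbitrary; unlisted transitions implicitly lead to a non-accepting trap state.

The only thing that matters is how many `1`s have appeared, reduced mod 5. Use one state per residue: q0 for 0, …, q4 for 4. Reading `1` moves to the next residue; anything else stays put. q4 is accepting.
With 5 states:
        0   1  
>  q0   q0  q1 
   q1   q1  q2 
   q2   q2  q3 
   q3   q3  q4 
 * q4   q4  q0 
(> = start, * = accepting)

start=q0 accept=q4 q0-0->q0 q0-1->q1 q1-0->q1 q1-1->q2 q2-0->q2 q2-1->q3 q3-0->q3 q3-1->q4 q4-0->q4 q4-1->q0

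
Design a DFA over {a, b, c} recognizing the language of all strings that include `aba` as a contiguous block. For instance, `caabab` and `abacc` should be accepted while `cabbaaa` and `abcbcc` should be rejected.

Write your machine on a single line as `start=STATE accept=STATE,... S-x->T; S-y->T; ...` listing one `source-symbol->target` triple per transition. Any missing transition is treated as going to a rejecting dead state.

start=S0; accept=S3; S0-a->S1; S0-b->S0; S0-c->S0; S1-a->S1; S1-b->S2; S1-c->S0; S2-a->S3; S2-b->S0; S2-c->S0; S3-a->S3; S3-b->S3; S3-c->S3

Track how much of `aba` has been matched so far: state S0 is no progress, S3 is the absorbing accept state reached once `aba` has occurred. Intermediate states record partial matches; on a mismatch, fall back to the longest reusable overlap.
        a   b   c  
>  S0   S1  S0  S0 
   S1   S1  S2  S0 
   S2   S3  S0  S0 
 * S3   S3  S3  S3 
(> = start, * = accepting)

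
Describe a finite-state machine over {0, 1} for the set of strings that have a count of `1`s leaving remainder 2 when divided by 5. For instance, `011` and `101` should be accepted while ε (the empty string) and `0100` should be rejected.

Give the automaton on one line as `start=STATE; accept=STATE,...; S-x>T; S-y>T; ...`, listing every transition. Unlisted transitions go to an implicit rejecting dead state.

Keep the running count of `1`s modulo 5: each `1` advances along the cycle q0 → q1 → q2 → q3 → q4 → q0 while other symbols loop. Accept at q2.
With 5 states:
        0   1  
>  q0   q0  q1 
   q1   q1  q2 
 * q2   q2  q3 
   q3   q3  q4 
   q4   q4  q0 
(> = start, * = accepting)

start=q0; accept=q2; q0-0>q0; q0-1>q1; q1-0>q1; q1-1>q2; q2-0>q2; q2-1>q3; q3-0>q3; q3-1>q4; q4-0>q4; q4-1>q0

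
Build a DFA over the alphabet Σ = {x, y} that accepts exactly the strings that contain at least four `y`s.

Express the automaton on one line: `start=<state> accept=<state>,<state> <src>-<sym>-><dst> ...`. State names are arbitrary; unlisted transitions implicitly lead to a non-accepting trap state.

Only the number of `y`s matters, and only up to 5. Make a chain q0 → q1 → q2 → q3 → q4 → q5 advanced by each `y` (with q5 absorbing); every other symbol self-loops. The accepting set is {q4, q5}.
        x   y  
>  q0   q0  q1 
   q1   q1  q2 
   q2   q2  q3 
   q3   q3  q4 
 * q4   q4  q5 
 * q5   q5  q5 
(> = start, * = accepting)

start=q0 accept=q4,q5 q0-x->q0 q0-y->q1 q1-x->q1 q1-y->q2 q2-x->q2 q2-y->q3 q3-x->q3 q3-y->q4 q4-x->q4 q4-y->q5 q5-x->q5 q5-y->q5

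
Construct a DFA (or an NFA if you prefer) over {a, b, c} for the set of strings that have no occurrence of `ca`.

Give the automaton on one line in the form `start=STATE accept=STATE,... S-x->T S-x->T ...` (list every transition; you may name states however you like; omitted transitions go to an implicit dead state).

This is the complement of 'contains `ca`'. Use the same substring-matching states — s0 through s2 holding how much of `ca` has just been matched — but flip the accepting set: everything except the trap s2 accepts.
With 3 states:
        a   b   c  
>* s0   s0  s0  s1 
 * s1   s2  s0  s1 
   s2   s2  s2  s2 
(> = start, * = accepting)

start=s0 accept=s0,s1 s0-a->s0 s0-b->s0 s0-c->s1 s1-a->s2 s1-b->s0 s1-c->s1 s2-a->s2 s2-b->s2 s2-c->s2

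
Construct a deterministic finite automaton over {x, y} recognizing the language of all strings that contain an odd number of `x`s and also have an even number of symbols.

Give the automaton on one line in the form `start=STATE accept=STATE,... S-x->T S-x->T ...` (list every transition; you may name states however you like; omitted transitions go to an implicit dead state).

Build one automaton per condition and run them in lockstep. One (2 states) tracks the count of `x`s modulo 2; the other (2 states) tracks the input length modulo 2. Each combined state is a pair, one component from each; accept when both components accept.
        x   y  
>  q0   q1  q2 
   q1   q0  q3 
   q2   q3  q0 
 * q3   q2  q1 
(> = start, * = accepting)

start=q0 accept=q3 q0-x->q1 q0-y->q2 q1-x->q0 q1-y->q3 q2-x->q3 q2-y->q0 q3-x->q2 q3-y->q1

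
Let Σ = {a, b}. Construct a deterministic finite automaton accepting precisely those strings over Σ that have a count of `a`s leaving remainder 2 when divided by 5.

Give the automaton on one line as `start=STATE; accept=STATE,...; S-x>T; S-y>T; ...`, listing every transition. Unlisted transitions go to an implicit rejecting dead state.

start=q0; accept=q2; q0-a>q1; q0-b>q0; q1-a>q2; q1-b>q1; q2-a>q3; q2-b>q2; q3-a>q4; q3-b>q3; q4-a>q0; q4-b>q4

The only thing that matters is how many `a`s have appeared, reduced mod 5. Use one state per residue: q0 for 0, …, q4 for 4. Reading `a` moves to the next residue; anything else stays put. q2 is accepting.
        a   b  
>  q0   q1  q0 
   q1   q2  q1 
 * q2   q3  q2 
   q3   q4  q3 
   q4   q0  q4 
(> = start, * = accepting)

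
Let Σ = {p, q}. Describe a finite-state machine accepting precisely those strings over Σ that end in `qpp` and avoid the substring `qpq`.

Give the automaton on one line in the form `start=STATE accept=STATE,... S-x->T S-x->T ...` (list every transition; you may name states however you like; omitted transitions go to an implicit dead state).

Run two small machines in parallel and take their product. One (4 states) tracks how much of the suffix `qpp` has currently been matched; the other (4 states) tracks partial matches of the forbidden pattern `qpq`. Each combined state is a pair, one component from each; accept when both components accept. Equivalent product states are then merged.
With 5 states:
        p   q  
>  s0   s0  s1 
   s1   s2  s1 
   s2   s3  s4 
 * s3   s0  s1 
   s4   s4  s4 
(> = start, * = accepting)

start=s0 accept=s3 s0-p->s0 s0-q->s1 s1-p->s2 s1-q->s1 s2-p->s3 s2-q->s4 s3-p->s0 s3-q->s1 s4-p->s4 s4-q->s4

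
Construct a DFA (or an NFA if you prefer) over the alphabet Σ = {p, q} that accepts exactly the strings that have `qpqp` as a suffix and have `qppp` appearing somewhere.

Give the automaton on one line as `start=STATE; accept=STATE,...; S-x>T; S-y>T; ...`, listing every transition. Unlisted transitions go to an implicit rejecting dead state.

start=S0; accept=S10; S0-p>S0; S0-q>S1; S1-p>S2; S1-q>S1; S2-p>S3; S2-q>S4; S3-p>S5; S3-q>S1; S4-p>S6; S4-q>S1; S5-p>S5; S5-q>S7; S6-p>S3; S6-q>S4; S7-p>S8; S7-q>S7; S8-p>S5; S8-q>S9; S9-p>S10; S9-q>S7; S10-p>S5; S10-q>S9

Build one automaton per condition and run them in lockstep. One (5 states) tracks how much of the suffix `qpqp` has currently been matched; the other (5 states) tracks whether and how much of `qppp` has been seen. Each combined state is a pair, one component from each; accept when both components accept.
          p    q  
>  S0     S0   S1 
   S1     S2   S1 
   S2     S3   S4 
   S3     S5   S1 
   S4     S6   S1 
   S5     S5   S7 
   S6     S3   S4 
   S7     S8   S7 
   S8     S5   S9 
   S9    S10   S7 
 * S10    S5   S9 
(> = start, * = accepting)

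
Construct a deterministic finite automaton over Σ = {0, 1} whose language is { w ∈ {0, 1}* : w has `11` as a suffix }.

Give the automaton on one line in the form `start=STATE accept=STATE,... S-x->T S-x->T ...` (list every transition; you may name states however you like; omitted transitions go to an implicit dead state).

start=q0 accept=q2 q0-0->q0 q0-1->q1 q1-0->q0 q1-1->q2 q2-0->q0 q2-1->q2

Let each state record the length of the longest suffix of the input read so far that is also a prefix of `11`. q1 means the last symbol is `1`; q2 means the last 2 symbols are `11`. Accept only at q2, where the string currently ends in `11`.
3 states suffice.
        0   1  
>  q0   q0  q1 
   q1   q0  q2 
 * q2   q0  q2 
(> = start, * = accepting)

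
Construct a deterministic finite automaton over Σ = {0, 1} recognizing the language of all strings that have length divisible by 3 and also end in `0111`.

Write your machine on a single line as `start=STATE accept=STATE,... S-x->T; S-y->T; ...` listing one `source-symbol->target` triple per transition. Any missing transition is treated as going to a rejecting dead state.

start=q0; accept=q6; q0-0->q1; q0-1->q1; q1-0->q2; q1-1->q2; q2-0->q3; q2-1->q0; q3-0->q1; q3-1->q4; q4-0->q2; q4-1->q5; q5-0->q3; q5-1->q6; q6-0->q1; q6-1->q1

Handle the two conditions separately and then intersect. One (3 states) tracks the input length modulo 3; the other (5 states) tracks how much of the suffix `0111` has currently been matched. Each combined state is a pair, one component from each; accept when both components accept. After merging equivalent states the machine shrinks.
7 states suffice.
        0   1  
>  q0   q1  q1 
   q1   q2  q2 
   q2   q3  q0 
   q3   q1  q4 
   q4   q2  q5 
   q5   q3  q6 
 * q6   q1  q1 
(> = start, * = accepting)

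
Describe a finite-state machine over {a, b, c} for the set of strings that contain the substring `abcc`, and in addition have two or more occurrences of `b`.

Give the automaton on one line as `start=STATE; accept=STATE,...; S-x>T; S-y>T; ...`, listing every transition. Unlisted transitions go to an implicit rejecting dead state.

Build one automaton per condition and run them in lockstep. The first has 5 states tracking whether and how much of `abcc` has been seen; the second has 4 states tracking the count of `b`s, saturating at 3. A product state is a pair (one from each), accepting exactly when both do. Minimizing collapses redundant product states.
        a   b   c  
>  q0   q1  q2  q0 
   q1   q1  q3  q0 
   q2   q4  q2  q2 
   q3   q4  q2  q5 
   q4   q4  q6  q2 
   q5   q4  q2  q7 
   q6   q4  q2  q8 
   q7   q7  q9  q7 
   q8   q4  q2  q9 
 * q9   q9  q9  q9 
(> = start, * = accepting)

start=q0; accept=q9; q0-a>q1; q0-b>q2; q0-c>q0; q1-a>q1; q1-b>q3; q1-c>q0; q2-a>q4; q2-b>q2; q2-c>q2; q3-a>q4; q3-b>q2; q3-c>q5; q4-a>q4; q4-b>q6; q4-c>q2; q5-a>q4; q5-b>q2; q5-c>q7; q6-a>q4; q6-b>q2; q6-c>q8; q7-a>q7; q7-b>q9; q7-c>q7; q8-a>q4; q8-b>q2; q8-c>q9; q9-a>q9; q9-b>q9; q9-c>q9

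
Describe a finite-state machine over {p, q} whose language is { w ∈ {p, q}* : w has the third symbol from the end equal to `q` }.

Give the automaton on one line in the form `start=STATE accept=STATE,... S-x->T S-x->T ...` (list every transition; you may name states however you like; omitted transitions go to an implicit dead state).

A DFA must remember the last 3 symbols (since which symbol is third-to-last isn't known until the input ends). Use one state per possible window of the last ≤3 symbols; accept from those whose window starts with `q`.
A 15-state machine:
       p  q 
>  A   B  C 
   B   D  E 
   C   F  G 
   D   H  I 
   E   J  K 
   F   L  M 
   G   N  O 
   H   H  I 
   I   J  K 
   J   L  M 
   K   N  O 
 * L   H  I 
 * M   J  K 
 * N   L  M 
 * O   N  O 
(> = start, * = accepting)

start=A accept=L,M,N,O A-p->B A-q->C B-p->D B-q->E C-p->F C-q->G D-p->H D-q->I E-p->J E-q->K F-p->L F-q->M G-p->N G-q->O H-p->H H-q->I I-p->J I-q->K J-p->L J-q->M K-p->N K-q->O L-p->H L-q->I M-p->J M-q->K N-p->L N-q->M O-p->N O-q->O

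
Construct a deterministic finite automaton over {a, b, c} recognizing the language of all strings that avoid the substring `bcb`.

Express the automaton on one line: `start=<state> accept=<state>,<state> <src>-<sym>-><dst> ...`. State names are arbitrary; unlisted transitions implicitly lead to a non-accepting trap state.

This is the complement of 'contains `bcb`'. Use the same substring-matching states — s0 through s3 holding how much of `bcb` has just been matched — but flip the accepting set: everything except the trap s3 accepts.
4 states suffice.
        a   b   c  
>* s0   s0  s1  s0 
 * s1   s0  s1  s2 
 * s2   s0  s3  s0 
   s3   s3  s3  s3 
(> = start, * = accepting)

start=s0 accept=s0,s1,s2 s0-a->s0 s0-b->s1 s0-c->s0 s1-a->s0 s1-b->s1 s1-c->s2 s2-a->s0 s2-b->s3 s2-c->s0 s3-a->s3 s3-b->s3 s3-c->s3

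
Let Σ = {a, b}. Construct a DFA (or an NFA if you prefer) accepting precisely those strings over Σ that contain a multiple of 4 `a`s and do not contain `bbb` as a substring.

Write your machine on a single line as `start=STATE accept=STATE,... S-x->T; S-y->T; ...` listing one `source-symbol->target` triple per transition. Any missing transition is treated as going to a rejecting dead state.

Handle the two conditions separately and then intersect. One (4 states) tracks the count of `a`s modulo 4; the other (4 states) tracks partial matches of the forbidden pattern `bbb`. Each combined state is a pair, one component from each; accept when both components accept.
          a    b  
>* q0     q1   q2 
   q1     q3   q4 
 * q2     q1   q5 
   q3     q6   q7 
   q4     q3   q8 
 * q5     q1   q9 
   q6     q0  q10 
   q7     q6  q11 
   q8     q3  q12 
   q9    q12   q9 
   q10    q0  q13 
   q11    q6  q14 
   q12   q14  q12 
   q13    q0  q15 
   q14   q15  q14 
   q15    q9  q15 
(> = start, * = accepting)

start=q0; accept=q0,q2,q5; q0-a->q1; q0-b->q2; q1-a->q3; q1-b->q4; q2-a->q1; q2-b->q5; q3-a->q6; q3-b->q7; q4-a->q3; q4-b->q8; q5-a->q1; q5-b->q9; q6-a->q0; q6-b->q10; q7-a->q6; q7-b->q11; q8-a->q3; q8-b->q12; q9-a->q12; q9-b->q9; q10-a->q0; q10-b->q13; q11-a->q6; q11-b->q14; q12-a->q14; q12-b->q12; q13-a->q0; q13-b->q15; q14-a->q15; q14-b->q14; q15-a->q9; q15-b->q15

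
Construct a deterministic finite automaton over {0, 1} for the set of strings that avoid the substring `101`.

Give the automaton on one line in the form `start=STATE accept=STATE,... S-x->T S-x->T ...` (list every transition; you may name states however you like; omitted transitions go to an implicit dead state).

This is the complement of 'contains `101`'. Use the same substring-matching states — q0 through q3 holding how much of `101` has just been matched — but flip the accepting set: everything except the trap q3 accepts.
        0   1  
>* q0   q0  q1 
 * q1   q2  q1 
 * q2   q0  q3 
   q3   q3  q3 
(> = start, * = accepting)

start=q0 accept=q0,q1,q2 q0-0->q0 q0-1->q1 q1-0->q2 q1-1->q1 q2-0->q0 q2-1->q3 q3-0->q3 q3-1->q3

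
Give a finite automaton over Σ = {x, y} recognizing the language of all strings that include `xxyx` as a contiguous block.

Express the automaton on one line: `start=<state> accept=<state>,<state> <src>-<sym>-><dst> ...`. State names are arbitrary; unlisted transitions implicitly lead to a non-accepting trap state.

start=S0 accept=S4 S0-x->S1 S0-y->S0 S1-x->S2 S1-y->S0 S2-x->S2 S2-y->S3 S3-x->S4 S3-y->S0 S4-x->S4 S4-y->S4

Track how much of `xxyx` has been matched so far: state S0 is no progress, S4 is the absorbing accept state reached once `xxyx` has occurred. Intermediate states record partial matches; on a mismatch, fall back to the longest reusable overlap.
A 5-state machine:
        x   y  
>  S0   S1  S0 
   S1   S2  S0 
   S2   S2  S3 
   S3   S4  S0 
 * S4   S4  S4 
(> = start, * = accepting)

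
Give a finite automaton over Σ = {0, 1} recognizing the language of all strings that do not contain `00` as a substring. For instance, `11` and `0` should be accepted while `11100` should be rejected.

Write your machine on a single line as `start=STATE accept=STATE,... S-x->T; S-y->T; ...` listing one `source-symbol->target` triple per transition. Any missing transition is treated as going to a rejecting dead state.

This is the complement of 'contains `00`'. Use the same substring-matching states — S0 through S2 holding how much of `00` has just been matched — but flip the accepting set: everything except the trap S2 accepts.
3 states suffice.
        0   1  
>* S0   S1  S0 
 * S1   S2  S0 
   S2   S2  S2 
(> = start, * = accepting)

start=S0; accept=S0,S1; S0-0->S1; S0-1->S0; S1-0->S2; S1-1->S0; S2-0->S2; S2-1->S2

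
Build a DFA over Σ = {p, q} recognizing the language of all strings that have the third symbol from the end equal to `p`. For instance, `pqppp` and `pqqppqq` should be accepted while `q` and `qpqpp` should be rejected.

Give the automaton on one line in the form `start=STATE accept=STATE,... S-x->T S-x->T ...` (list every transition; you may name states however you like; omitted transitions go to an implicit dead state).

start=A accept=H,I,J,K A-p->B A-q->C B-p->D B-q->E C-p->F C-q->G D-p->H D-q->I E-p->J E-q->K F-p->L F-q->M G-p->N G-q->O H-p->H H-q->I I-p->J I-q->K J-p->L J-q->M K-p->N K-q->O L-p->H L-q->I M-p->J M-q->K N-p->L N-q->M O-p->N O-q->O

Because acceptance depends on a position counted from the end, the machine has to buffer the most recent 3 symbols. Make each state the string of the last up-to-3 symbols read; on input `x` shift the window left and append `x`. Accept when the buffered window has length 3 and begins with `p`.
With 15 states:
       p  q 
>  A   B  C 
   B   D  E 
   C   F  G 
   D   H  I 
   E   J  K 
   F   L  M 
   G   N  O 
 * H   H  I 
 * I   J  K 
 * J   L  M 
 * K   N  O 
   L   H  I 
   M   J  K 
   N   L  M 
   O   N  O 
(> = start, * = accepting)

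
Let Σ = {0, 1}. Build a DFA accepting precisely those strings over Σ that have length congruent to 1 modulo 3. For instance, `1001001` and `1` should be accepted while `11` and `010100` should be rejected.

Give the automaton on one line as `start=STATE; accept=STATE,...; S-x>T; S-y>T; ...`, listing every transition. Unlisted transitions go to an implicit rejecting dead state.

start=q0; accept=q1; q0-0>q1; q0-1>q1; q1-0>q2; q1-1>q2; q2-0>q0; q2-1>q0

Only the length mod 3 matters, so use a 3-cycle: from any state, every input symbol moves to the next state, wrapping q2 back to q0. Mark q1 accepting.
With 3 states:
        0   1  
>  q0   q1  q1 
 * q1   q2  q2 
   q2   q0  q0 
(> = start, * = accepting)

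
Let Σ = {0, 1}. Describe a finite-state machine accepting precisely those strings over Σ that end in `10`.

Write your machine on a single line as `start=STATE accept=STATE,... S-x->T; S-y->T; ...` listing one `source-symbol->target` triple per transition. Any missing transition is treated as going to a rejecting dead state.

Remember how much of `10` the current input suffix matches. State q0 means no match yet; q1 means the last symbol is `1`; q2 means the last 2 symbols are `10`. Only q2 accepts. On a mismatch, fall back to the longest proper suffix that is still a prefix of `10`.
        0   1  
>  q0   q0  q1 
   q1   q2  q1 
 * q2   q0  q1 
(> = start, * = accepting)

start=q0; accept=q2; q0-0->q0; q0-1->q1; q1-0->q2; q1-1->q1; q2-0->q0; q2-1->q1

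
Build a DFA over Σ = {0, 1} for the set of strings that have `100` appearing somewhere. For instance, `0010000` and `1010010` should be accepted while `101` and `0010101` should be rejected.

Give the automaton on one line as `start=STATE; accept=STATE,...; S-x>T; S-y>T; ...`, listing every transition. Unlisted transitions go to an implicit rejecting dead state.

Track how much of `100` has been matched so far: state s0 is no progress, s3 is the absorbing accept state reached once `100` has occurred. Intermediate states record partial matches; on a mismatch, fall back to the longest reusable overlap.
4 states suffice.
        0   1  
>  s0   s0  s1 
   s1   s2  s1 
   s2   s3  s1 
 * s3   s3  s3 
(> = start, * = accepting)

start=s0; accept=s3; s0-0>s0; s0-1>s1; s1-0>s2; s1-1>s1; s2-0>s3; s2-1>s1; s3-0>s3; s3-1>s3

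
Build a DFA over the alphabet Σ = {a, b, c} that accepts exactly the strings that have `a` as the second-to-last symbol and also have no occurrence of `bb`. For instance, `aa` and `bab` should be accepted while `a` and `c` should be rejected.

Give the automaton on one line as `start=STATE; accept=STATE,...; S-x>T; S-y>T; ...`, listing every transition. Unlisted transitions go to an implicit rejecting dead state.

start=s0; accept=s3,s4,s5; s0-a>s1; s0-b>s2; s0-c>s0; s1-a>s3; s1-b>s4; s1-c>s5; s2-a>s1; s2-b>s6; s2-c>s0; s3-a>s3; s3-b>s4; s3-c>s5; s4-a>s1; s4-b>s6; s4-c>s0; s5-a>s1; s5-b>s2; s5-c>s0; s6-a>s6; s6-b>s6; s6-c>s6

Build one automaton per condition and run them in lockstep. One (13 states) tracks the last 2 symbols read; the other (3 states) tracks partial matches of the forbidden pattern `bb`. Each combined state is a pair, one component from each; accept when both components accept. Minimizing collapses redundant product states.
        a   b   c  
>  s0   s1  s2  s0 
   s1   s3  s4  s5 
   s2   s1  s6  s0 
 * s3   s3  s4  s5 
 * s4   s1  s6  s0 
 * s5   s1  s2  s0 
   s6   s6  s6  s6 
(> = start, * = accepting)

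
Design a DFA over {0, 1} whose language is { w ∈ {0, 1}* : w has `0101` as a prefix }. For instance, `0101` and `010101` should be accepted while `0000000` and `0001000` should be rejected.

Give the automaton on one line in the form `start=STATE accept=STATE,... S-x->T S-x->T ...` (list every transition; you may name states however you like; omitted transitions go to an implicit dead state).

Check the first 4 symbols one by one: S0 through S3 record how many have matched `0101` so far; any wrong symbol goes to the dead state S5. After all 4 match we enter the accepting sink S4.
6 states suffice.
        0   1  
>  S0   S1  S5 
   S1   S5  S2 
   S2   S3  S5 
   S3   S5  S4 
 * S4   S4  S4 
   S5   S5  S5 
(> = start, * = accepting)

start=S0 accept=S4 S0-0->S1 S0-1->S5 S1-0->S5 S1-1->S2 S2-0->S3 S2-1->S5 S3-0->S5 S3-1->S4 S4-0->S4 S4-1->S4 S5-0->S5 S5-1->S5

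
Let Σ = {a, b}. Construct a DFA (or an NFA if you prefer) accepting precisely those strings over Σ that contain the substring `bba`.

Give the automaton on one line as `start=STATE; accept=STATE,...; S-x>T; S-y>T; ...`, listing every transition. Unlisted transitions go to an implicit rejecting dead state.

Track how much of `bba` has been matched so far: state q0 is no progress, q3 is the absorbing accept state reached once `bba` has occurred. Intermediate states record partial matches; on a mismatch, fall back to the longest reusable overlap.
With 4 states:
        a   b  
>  q0   q0  q1 
   q1   q0  q2 
   q2   q3  q2 
 * q3   q3  q3 
(> = start, * = accepting)

start=q0; accept=q3; q0-a>q0; q0-b>q1; q1-a>q0; q1-b>q2; q2-a>q3; q2-b>q2; q3-a>q3; q3-b>q3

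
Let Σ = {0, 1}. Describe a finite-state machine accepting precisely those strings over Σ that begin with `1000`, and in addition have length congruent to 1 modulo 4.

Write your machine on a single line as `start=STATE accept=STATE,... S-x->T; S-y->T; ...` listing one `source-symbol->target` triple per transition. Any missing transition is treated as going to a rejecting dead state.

start=S0; accept=S6; S0-0->S1; S0-1->S2; S1-0->S1; S1-1->S1; S2-0->S3; S2-1->S1; S3-0->S4; S3-1->S1; S4-0->S5; S4-1->S1; S5-0->S6; S5-1->S6; S6-0->S7; S6-1->S7; S7-0->S8; S7-1->S8; S8-0->S5; S8-1->S5

Run two small machines in parallel and take their product. The first has 6 states tracking whether the input so far still matches the prefix `1000`; the second has 4 states tracking the input length modulo 4. A product state is a pair (one from each), accepting exactly when both do. Equivalent product states are then merged.
        0   1  
>  S0   S1  S2 
   S1   S1  S1 
   S2   S3  S1 
   S3   S4  S1 
   S4   S5  S1 
   S5   S6  S6 
 * S6   S7  S7 
   S7   S8  S8 
   S8   S5  S5 
(> = start, * = accepting)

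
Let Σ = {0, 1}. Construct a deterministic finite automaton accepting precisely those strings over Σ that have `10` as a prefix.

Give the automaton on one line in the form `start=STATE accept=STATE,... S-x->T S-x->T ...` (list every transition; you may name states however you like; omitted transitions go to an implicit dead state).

start=q0 accept=q2 q0-0->q3 q0-1->q1 q1-0->q2 q1-1->q3 q2-0->q2 q2-1->q2 q3-0->q3 q3-1->q3

Check the first 2 symbols one by one: q0 through q1 record how many have matched `10` so far; any wrong symbol goes to the dead state q3. After all 2 match we enter the accepting sink q2.
4 states suffice.
        0   1  
>  q0   q3  q1 
   q1   q2  q3 
 * q2   q2  q2 
   q3   q3  q3 
(> = start, * = accepting)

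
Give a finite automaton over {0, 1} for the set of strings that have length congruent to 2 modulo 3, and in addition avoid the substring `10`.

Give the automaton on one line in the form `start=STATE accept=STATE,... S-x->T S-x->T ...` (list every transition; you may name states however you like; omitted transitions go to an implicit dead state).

start=A accept=D,E A-0->B A-1->C B-0->D B-1->E C-0->F C-1->E D-0->A D-1->G E-0->F E-1->G F-0->F F-1->F G-0->F G-1->C

Run two small machines in parallel and take their product. The first has 3 states tracking the input length modulo 3; the second has 3 states tracking partial matches of the forbidden pattern `10`. A product state is a pair (one from each), accepting exactly when both do. After merging equivalent states the machine shrinks.
7 states suffice.
       0  1 
>  A   B  C 
   B   D  E 
   C   F  E 
 * D   A  G 
 * E   F  G 
   F   F  F 
   G   F  C 
(> = start, * = accepting)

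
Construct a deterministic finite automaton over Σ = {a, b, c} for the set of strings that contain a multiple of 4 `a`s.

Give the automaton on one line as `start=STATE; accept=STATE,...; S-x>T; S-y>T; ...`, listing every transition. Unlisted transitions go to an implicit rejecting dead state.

Keep the running count of `a`s modulo 4: each `a` advances along the cycle q0 → q1 → q2 → q3 → q0 while other symbols loop. Accept at q0.
With 4 states:
        a   b   c  
>* q0   q1  q0  q0 
   q1   q2  q1  q1 
   q2   q3  q2  q2 
   q3   q0  q3  q3 
(> = start, * = accepting)

start=q0; accept=q0; q0-a>q1; q0-b>q0; q0-c>q0; q1-a>q2; q1-b>q1; q1-c>q1; q2-a>q3; q2-b>q2; q2-c>q2; q3-a>q0; q3-b>q3; q3-c>q3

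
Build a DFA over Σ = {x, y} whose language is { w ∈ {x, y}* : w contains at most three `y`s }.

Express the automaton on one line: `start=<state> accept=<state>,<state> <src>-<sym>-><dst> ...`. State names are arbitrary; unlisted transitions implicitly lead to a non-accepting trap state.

Count `y`s, saturating at 4: states A through D mean 0 through 3 `y`s seen; E means more than 3. Each `y` increments (capped at E); other symbols loop. Accept from {A, B, C, D}.
       x  y 
>* A   A  B 
 * B   B  C 
 * C   C  D 
 * D   D  E 
   E   E  E 
(> = start, * = accepting)

start=A accept=A,B,C,D A-x->A A-y->B B-x->B B-y->C C-x->C C-y->D D-x->D D-y->E E-x->E E-y->E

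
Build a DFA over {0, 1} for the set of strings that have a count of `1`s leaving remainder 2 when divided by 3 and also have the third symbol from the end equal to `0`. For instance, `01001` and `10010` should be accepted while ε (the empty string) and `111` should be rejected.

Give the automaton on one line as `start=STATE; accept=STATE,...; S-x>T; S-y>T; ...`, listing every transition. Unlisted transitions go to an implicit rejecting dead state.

Run two small machines in parallel and take their product. One (3 states) tracks the count of `1`s modulo 3; the other (15 states) tracks the last 3 symbols read. Each combined state is a pair, one component from each; accept when both components accept. Equivalent product states are then merged.
          0    1  
>  q0     q1   q2 
   q1     q1   q3 
   q2     q4   q5 
   q3     q4   q6 
   q4     q7   q8 
   q5     q9   q0 
 * q6     q9   q0 
   q7     q7  q10 
   q8    q11   q0 
   q9    q12   q0 
 * q10   q11   q0 
 * q11   q12   q0 
   q12   q13   q0 
 * q13   q13   q0 
(> = start, * = accepting)

start=q0; accept=q6,q10,q11,q13; q0-0>q1; q0-1>q2; q1-0>q1; q1-1>q3; q2-0>q4; q2-1>q5; q3-0>q4; q3-1>q6; q4-0>q7; q4-1>q8; q5-0>q9; q5-1>q0; q6-0>q9; q6-1>q0; q7-0>q7; q7-1>q10; q8-0>q11; q8-1>q0; q9-0>q12; q9-1>q0; q10-0>q11; q10-1>q0; q11-0>q12; q11-1>q0; q12-0>q13; q12-1>q0; q13-0>q13; q13-1>q0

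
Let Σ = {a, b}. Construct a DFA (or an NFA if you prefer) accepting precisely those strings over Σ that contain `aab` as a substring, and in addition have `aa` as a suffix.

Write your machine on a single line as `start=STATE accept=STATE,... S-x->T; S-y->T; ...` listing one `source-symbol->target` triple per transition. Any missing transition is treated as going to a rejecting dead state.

Build one automaton per condition and run them in lockstep. The first has 4 states tracking whether and how much of `aab` has been seen; the second has 3 states tracking how much of the suffix `aa` has currently been matched. A product state is a pair (one from each), accepting exactly when both do.
With 6 states:
        a   b  
>  s0   s1  s0 
   s1   s2  s0 
   s2   s2  s3 
   s3   s4  s3 
   s4   s5  s3 
 * s5   s5  s3 
(> = start, * = accepting)

start=s0; accept=s5; s0-a->s1; s0-b->s0; s1-a->s2; s1-b->s0; s2-a->s2; s2-b->s3; s3-a->s4; s3-b->s3; s4-a->s5; s4-b->s3; s5-a->s5; s5-b->s3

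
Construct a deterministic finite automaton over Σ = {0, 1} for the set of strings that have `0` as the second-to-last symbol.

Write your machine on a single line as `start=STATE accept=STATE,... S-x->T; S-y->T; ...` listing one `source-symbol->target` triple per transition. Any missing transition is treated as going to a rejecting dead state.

A DFA must remember the last 2 symbols (since which symbol is second-to-last isn't known until the input ends). Use one state per possible window of the last ≤2 symbols; accept from those whose window starts with `0`.
7 states suffice.
        0   1  
>  s0   s1  s2 
   s1   s3  s4 
   s2   s5  s6 
 * s3   s3  s4 
 * s4   s5  s6 
   s5   s3  s4 
   s6   s5  s6 
(> = start, * = accepting)

start=s0; accept=s3,s4; s0-0->s1; s0-1->s2; s1-0->s3; s1-1->s4; s2-0->s5; s2-1->s6; s3-0->s3; s3-1->s4; s4-0->s5; s4-1->s6; s5-0->s3; s5-1->s4; s6-0->s5; s6-1->s6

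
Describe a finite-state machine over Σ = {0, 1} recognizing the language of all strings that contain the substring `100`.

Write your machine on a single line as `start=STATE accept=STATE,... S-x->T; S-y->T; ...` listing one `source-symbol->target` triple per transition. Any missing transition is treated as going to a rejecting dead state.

Track how much of `100` has been matched so far: state q0 is no progress, q3 is the absorbing accept state reached once `100` has occurred. Intermediate states record partial matches; on a mismatch, fall back to the longest reusable overlap.
4 states suffice.
        0   1  
>  q0   q0  q1 
   q1   q2  q1 
   q2   q3  q1 
 * q3   q3  q3 
(> = start, * = accepting)

start=q0; accept=q3; q0-0->q0; q0-1->q1; q1-0->q2; q1-1->q1; q2-0->q3; q2-1->q1; q3-0->q3; q3-1->q3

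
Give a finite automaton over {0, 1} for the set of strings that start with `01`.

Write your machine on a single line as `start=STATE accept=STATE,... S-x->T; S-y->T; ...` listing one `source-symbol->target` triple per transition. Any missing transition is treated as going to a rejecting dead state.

Walk along `01` while the input agrees: from q0 take `0` to q1, and so on. Any deviation drops to the rejecting sink q3. Once q2 is reached the prefix is confirmed and every continuation is accepted.
A 4-state machine:
        0   1  
>  q0   q1  q3 
   q1   q3  q2 
 * q2   q2  q2 
   q3   q3  q3 
(> = start, * = accepting)

start=q0; accept=q2; q0-0->q1; q0-1->q3; q1-0->q3; q1-1->q2; q2-0->q2; q2-1->q2; q3-0->q3; q3-1->q3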